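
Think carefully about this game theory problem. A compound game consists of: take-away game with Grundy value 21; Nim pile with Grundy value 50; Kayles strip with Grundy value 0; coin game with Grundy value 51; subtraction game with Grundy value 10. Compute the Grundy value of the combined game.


By the Sprague-Grundy theorem, the Grundy value of a sum of games is the XOR of individual Grundy values.
take-away game: Grundy value = 21. Running XOR: 0 XOR 21 = 21
Nim pile: Grundy value = 50. Running XOR: 21 XOR 50 = 39
Kayles strip: Grundy value = 0. Running XOR: 39 XOR 0 = 39
coin game: Grundy value = 51. Running XOR: 39 XOR 51 = 20
subtraction game: Grundy value = 10. Running XOR: 20 XOR 10 = 30
The combined Grundy value is 30.

30


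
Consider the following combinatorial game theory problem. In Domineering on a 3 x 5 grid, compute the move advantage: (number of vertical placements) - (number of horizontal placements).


Board is 3 x 5 (rows x cols).
Left (vertical) placements: (rows-1) * cols = 2 * 5 = 10
Right (horizontal) placements: rows * (cols-1) = 3 * 4 = 12
Advantage = Left - Right = 10 - 12 = -2

-2


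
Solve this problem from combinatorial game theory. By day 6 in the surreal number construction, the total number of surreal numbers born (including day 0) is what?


Day 0: {|} = 0 is born. Count = 1.
Day n: the number of surreal numbers born by day n is 2^(n+1) - 1.
By day 0: 2^1 - 1 = 1
By day 1: 2^2 - 1 = 3
By day 2: 2^3 - 1 = 7
By day 3: 2^4 - 1 = 15
By day 4: 2^5 - 1 = 31
By day 5: 2^6 - 1 = 63
By day 6: 2^7 - 1 = 127
By day 6: 127 surreal numbers.

127


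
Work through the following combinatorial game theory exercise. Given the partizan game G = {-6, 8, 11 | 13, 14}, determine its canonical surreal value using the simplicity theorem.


Left options: {-6, 8, 11}, max = 11
Right options: {13, 14}, min = 13
All options are numbers and max(Left) < min(Right), so by the simplicity theorem the value is the simplest (earliest-born) number strictly between 11 and 13.
The only integer strictly between 11 and 13 is 12.
No non-integer in the interval can be simpler: if x is a non-integer in the interval, then floor(x) or ceil(x) also lies in the interval (the interval contains an integer), and both are proper prefixes of x's sign expansion, i.e. born earlier. So the game value is 12.
Game value = 12

12


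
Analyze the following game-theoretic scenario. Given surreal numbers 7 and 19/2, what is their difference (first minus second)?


x = 7, y = 19/2
Converting to common denominator: 2
x = 14/2, y = 19/2
x - y = 7 - 19/2 = -5/2

-5/2


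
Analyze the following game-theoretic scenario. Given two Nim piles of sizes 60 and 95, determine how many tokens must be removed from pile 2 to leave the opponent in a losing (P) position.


Piles: 60 and 95
Current XOR: 60 XOR 95 = 99 (non-zero, so this is an N-position).
To make the XOR zero, we need to find a move that balances the piles.
For pile 2 (size 95): target = 95 XOR 99 = 60
We reduce pile 2 from 95 to 60.
Tokens removed: 95 - 60 = 35
Verification: 60 XOR 60 = 0

35


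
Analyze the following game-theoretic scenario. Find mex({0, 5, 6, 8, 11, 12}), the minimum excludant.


Set = {0, 5, 6, 8, 11, 12}
0 is in the set.
1 is NOT in the set. This is the mex.
mex = 1

1


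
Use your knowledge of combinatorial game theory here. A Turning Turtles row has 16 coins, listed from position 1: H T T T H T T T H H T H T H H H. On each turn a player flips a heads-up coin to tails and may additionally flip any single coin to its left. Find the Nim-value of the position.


Coins: H T T T H T T T H H T H T H H H
Key fact: a single head at position k behaves exactly like a Nim heap of size k (turning it to T and optionally flipping a coin at j < k corresponds to moving the heap from k to j, or to 0), and heads combine as a disjunctive sum (two heads at the same place would cancel, matching j XOR j = 0). So the Nim-value is the XOR of the 1-indexed positions of the heads.
Face-up positions (1-indexed): [1, 5, 9, 10, 12, 14, 15, 16]
XOR 0 with 1: 0 XOR 1 = 1
XOR 1 with 5: 1 XOR 5 = 4
XOR 4 with 9: 4 XOR 9 = 13
XOR 13 with 10: 13 XOR 10 = 7
XOR 7 with 12: 7 XOR 12 = 11
XOR 11 with 14: 11 XOR 14 = 5
XOR 5 with 15: 5 XOR 15 = 10
XOR 10 with 16: 10 XOR 16 = 26
Nim-value = 26

26


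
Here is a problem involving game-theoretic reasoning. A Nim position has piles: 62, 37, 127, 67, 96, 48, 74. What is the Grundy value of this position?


We need the XOR (exclusive or) of all pile sizes.
After XOR-ing pile 1 (size 62): 0 XOR 62 = 62
After XOR-ing pile 2 (size 37): 62 XOR 37 = 27
After XOR-ing pile 3 (size 127): 27 XOR 127 = 100
After XOR-ing pile 4 (size 67): 100 XOR 67 = 39
After XOR-ing pile 5 (size 96): 39 XOR 96 = 71
After XOR-ing pile 6 (size 48): 71 XOR 48 = 119
After XOR-ing pile 7 (size 74): 119 XOR 74 = 61
The Nim-value of this position is 61.

61


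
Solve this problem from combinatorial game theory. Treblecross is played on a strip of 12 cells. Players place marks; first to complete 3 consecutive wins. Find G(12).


Treblecross: place X on empty cells; 3-in-a-row wins.
Playing within two cells of an existing X lets the opponent win at once, so sensible play treats the cells i-2..i+2 around each X as dead. The player left with no safe cell loses, so this is a normal-play take-away game on strips of safe cells.
Placing X at cell i (0-indexed) of a strip of k safe cells leaves independent strips of sizes max(0, i-2) and max(0, k-i-3). Hence G(k) = mex{ G(max(0,i-2)) XOR G(max(0,k-i-3)) : 0 <= i < k }, with G(0) = 0.
G(1): splits (0,0):0^0=0 -> mex({0}) = 1
G(2): splits (0,0):0^0=0 -> mex({0}) = 1
G(3): splits (0,0):0^0=0 -> mex({0}) = 1
G(4): splits (0,1):0^1=1 (0,0):0^0=0 -> mex({0, 1}) = 2
G(5): splits (0,2):0^1=1 (0,1):0^1=1 (0,0):0^0=0 -> mex({0, 1}) = 2
G(6) = mex({1}) = 0
G(7) = mex({0, 1, 2}) = 3
G(8) = mex({0, 1, 2}) = 3
G(9) = mex({0, 2}) = 1
G(10) = mex({0, 2, 3}) = 1
G(11) = mex({0, 3}) = 1
G(12) = mex({1, 3}) = 0
Therefore G(12) = 0.

0


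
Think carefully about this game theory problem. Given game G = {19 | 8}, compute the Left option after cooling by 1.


Original game: {19 | 8} (a switch {a | b} with a > b).
Cooling by t (for t below the temperature (a - b)/2 = 11/2) taxes each move by t: {a | b} cooled by t is {a - t | b + t}.
Cooling amount: t = 1
Cooled Left option: 19 - 1 = 18
Cooled Right option: 8 + 1 = 9
Cooled game: {18 | 9}
Left option = 18

18


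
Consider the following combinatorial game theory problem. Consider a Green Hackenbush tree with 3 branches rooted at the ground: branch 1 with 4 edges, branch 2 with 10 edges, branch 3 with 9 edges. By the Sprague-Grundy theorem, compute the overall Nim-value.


The tree has 3 branches from the ground vertex.
In Green Hackenbush, the Nim-value of a simple path of length k is k.
Branch 1: length 4, Nim-value = 4
Branch 2: length 10, Nim-value = 10
Branch 3: length 9, Nim-value = 9
Total Nim-value = XOR of all branch values:
0 XOR 4 = 4
4 XOR 10 = 14
14 XOR 9 = 7
Nim-value of the tree = 7

7


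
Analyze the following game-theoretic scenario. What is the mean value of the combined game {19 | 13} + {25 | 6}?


G1 = {19 | 13}, G2 = {25 | 6}
Each is a switch {a | b} with numbers a > b; its mean value is (a + b)/2, and mean value is additive over game sums: m(G1 + G2) = m(G1) + m(G2).
Mean of G1 = (19 + (13))/2 = 32/2 = 16
Mean of G2 = (25 + (6))/2 = 31/2 = 31/2
Mean of G1 + G2 = 16 + 31/2 = 63/2

63/2


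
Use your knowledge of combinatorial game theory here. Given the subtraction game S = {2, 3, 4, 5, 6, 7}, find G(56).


The subtraction set is S = {2, 3, 4, 5, 6, 7}.
G(k) = mex{ G(k - s) : s in S, s <= k }. We compute iteratively: G(0) = 0.
G(1) = mex({}) = 0
G(2) = mex({0}) = 1
G(3) = mex({0}) = 1
G(4) = mex({0, 1}) = 2
G(5) = mex({0, 1}) = 2
G(6) = mex({0, 1, 2}) = 3
G(7) = mex({0, 1, 2}) = 3
G(8) = mex({0, 1, 2, 3}) = 4
G(9) = mex({1, 2, 3}) = 0
G(10) = mex({1, 2, 3, 4}) = 0
G(11) = mex({0, 2, 3, 4}) = 1
G(12) = mex({0, 2, 3, 4}) = 1
G(13) = mex({0, 1, 3, 4}) = 2
G(14) = mex({0, 1, 3, 4}) = 2
G(15) = mex({0, 1, 2, 4}) = 3
Observe that G(9)..G(15) = 0, 0, 1, 1, 2, 2, 3 repeats G(0)..G(6) = 0, 0, 1, 1, 2, 2, 3.
For k >= max(S) = 7, G(k) is determined by the previous 7 values G(k-7)..G(k-1); a window of 7 consecutive values has recurred shifted by 9, so by induction G(k + 9) = G(k) for all k >= 0: the sequence is periodic from the start with period 9.
One period: G(0..8) = 0, 0, 1, 1, 2, 2, 3, 3, 4.
56 mod 9 = 2, so G(56) = G(2) = 1.

1


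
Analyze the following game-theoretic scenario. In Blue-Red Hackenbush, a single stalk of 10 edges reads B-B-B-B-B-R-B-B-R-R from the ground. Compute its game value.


Edges (from ground): B-B-B-B-B-R-B-B-R-R
By Berlekamp's sign-expansion rule, a Blue-Red Hackenbush stalk has the value of the surreal number whose sign sequence is the edge sequence with B -> + and R -> -.
Sign sequence: +++++-++--
Trace the sign expansion in the surreal number tree, starting from 0:
Edge 1: B (sign +) -> bounds (0, +inf), value = 1
Edge 2: B (sign +) -> bounds (1, +inf), value = 2
Edge 3: B (sign +) -> bounds (2, +inf), value = 3
Edge 4: B (sign +) -> bounds (3, +inf), value = 4
Edge 5: B (sign +) -> bounds (4, +inf), value = 5
Edge 6: R (sign -) -> bounds (4, 5), value = 9/2
Edge 7: B (sign +) -> bounds (9/2, 5), value = 19/4
Edge 8: B (sign +) -> bounds (19/4, 5), value = 39/8
Edge 9: R (sign -) -> bounds (19/4, 39/8), value = 77/16
Edge 10: R (sign -) -> bounds (19/4, 77/16), value = 153/32
Game value = 153/32

153/32


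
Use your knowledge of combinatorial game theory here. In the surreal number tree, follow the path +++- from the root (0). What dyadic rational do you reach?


Sign expansion: +++-
Rule: track bounds (lo, hi), initially (-inf, +inf). On '+', the current value becomes lo and we move to the simplest number in (value, hi): value + 1 if hi = +inf, otherwise the midpoint (value + hi)/2. On '-', the current value becomes hi and we move to value - 1 if lo = -inf, otherwise the midpoint (lo + value)/2.
Start at 0.
Step 1: sign = +, move right. Bounds: (0, +inf). Value = 1
Step 2: sign = +, move right. Bounds: (1, +inf). Value = 2
Step 3: sign = +, move right. Bounds: (2, +inf). Value = 3
Step 4: sign = -, move left. Bounds: (2, 3). Value = 5/2
The surreal number with sign expansion +++- is 5/2.

5/2


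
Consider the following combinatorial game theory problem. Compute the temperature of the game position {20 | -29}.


The game is {20 | -29}, a switch {a | b} with numbers a > b.
Cooling {a | b} by t gives {a - t | b + t}, which stops being hot when a - t = b + t, i.e. at t = (a - b)/2. So the temperature of a switch is (a - b)/2.
Temperature = (Left option - Right option) / 2
= (20 - (-29)) / 2
= 49 / 2
= 49/2

49/2


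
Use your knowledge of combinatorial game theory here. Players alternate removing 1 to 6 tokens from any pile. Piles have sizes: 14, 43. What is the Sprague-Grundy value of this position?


Subtraction set: {1, 2, 3, 4, 5, 6}
For this subtraction set, G(n) = n mod 7 (period = max + 1 = 7).
Pile 1 (size 14): G(14) = 14 mod 7 = 0
Pile 2 (size 43): G(43) = 43 mod 7 = 1
Total Grundy value = XOR of all: 0 XOR 1 = 1

1


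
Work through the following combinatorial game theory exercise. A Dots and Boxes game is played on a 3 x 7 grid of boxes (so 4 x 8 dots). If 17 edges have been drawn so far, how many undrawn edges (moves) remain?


Grid: 3 x 7 boxes, i.e. 4 rows and 8 columns of dots.
Horizontal edges: (rows + 1) * cols = 4 * 7 = 28
Vertical edges: rows * (cols + 1) = 3 * 8 = 24
Total edges: 28 + 24 = 52
Edges drawn: 17
Remaining: 52 - 17 = 35

35


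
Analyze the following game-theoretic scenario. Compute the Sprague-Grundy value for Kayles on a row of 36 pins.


Kayles: a move removes 1 or 2 adjacent pins from a contiguous row.
Removing pins from a row of k leaves two independent rows (a, b) with a + b = k - 1 (one pin) or a + b = k - 2 (two pins); an end removal gives a = 0.
By Sprague-Grundy, G(k) = mex{ G(a) XOR G(b) } over all these splits. G(0) = 0.
G(1): splits (0,0):0^0=0 -> mex({0}) = 1
G(2): splits (0,1):0^1=1 (0,0):0^0=0 -> mex({0, 1}) = 2
G(3): splits (0,2):0^2=2 (1,1):1^1=0 (0,1):0^1=1 -> mex({0, 1, 2}) = 3
G(4): splits (0,3):0^3=3 (1,2):1^2=3 (0,2):0^2=2 (1,1):1^1=0 -> mex({0, 2, 3}) = 1
G(5): splits (0,4):0^1=1 (1,3):1^3=2 (2,2):2^2=0 (0,3):0^3=3 (1,2):1^2=3 -> mex({0, 1, 2, 3}) = 4
G(6) = mex({0, 1, 2, 4}) = 3
G(7) = mex({0, 1, 3, 4, 5}) = 2
G(8) = mex({0, 2, 3, 5, 6}) = 1
G(9) = mex({0, 1, 2, 3, 6, 7}) = 4
G(10) = mex({0, 1, 3, 4, 5, 7}) = 2
G(11) = mex({0, 1, 2, 3, 4, 5}) = 6
G(12) = mex({0, 1, 2, 3, 5, 6, 7}) = 4
G(13) = mex({0, 2, 3, 4, 6, 7}) = 1
G(14) = mex({0, 1, 4, 5, 6, 7}) = 2
G(15) = mex({0, 1, 2, 3, 4, 5, 6}) = 7
G(16) = mex({0, 2, 3, 5, 6, 7}) = 1
G(17) = mex({0, 1, 2, 3, 5, 6, 7}) = 4
G(18) = mex({0, 1, 2, 4, 5, 6}) = 3
G(19) = mex({0, 1, 3, 4, 5, 7}) = 2
G(20) = mex({0, 2, 3, 4, 5, 6, 7}) = 1
G(21) = mex({0, 1, 2, 3, 5, 6, 7}) = 4
G(22) = mex({0, 1, 2, 3, 4, 5, 7}) = 6
G(23) = mex({0, 1, 2, 3, 4, 5, 6}) = 7
G(24) = mex({0, 1, 2, 3, 5, 6, 7}) = 4
G(25) = mex({0, 2, 3, 4, 6, 7}) = 1
G(26) = mex({0, 1, 3, 4, 5, 6, 7}) = 2
G(27) = mex({0, 1, 2, 3, 4, 5, 6, 7}) = 8
G(28) = mex({0, 1, 2, 3, 4, 6, 7, 8}) = 5
G(29) = mex({0, 1, 2, 3, 5, 6, 7, 8, 9}) = 4
G(30) = mex({0, 1, 2, 3, 4, 5, 6, 9, 10}) = 7
G(31) = mex({0, 1, 3, 4, 5, 7, 10, 11}) = 2
G(32) = mex({0, 2, 3, 4, 5, 6, 7, 9, 11}) = 1
G(33) = mex({0, 1, 2, 3, 4, 5, 6, 7, 9, 12}) = 8
G(34) = mex({0, 1, 2, 3, 4, 5, 7, 8, 11, 12}) = 6
G(35) = mex({0, 1, 2, 3, 4, 5, 6, 8, 9, 10, 11}) = 7
G(36) = mex({0, 1, 2, 3, 5, 6, 7, 9, 10}) = 4
Therefore G(36) = 4.

4


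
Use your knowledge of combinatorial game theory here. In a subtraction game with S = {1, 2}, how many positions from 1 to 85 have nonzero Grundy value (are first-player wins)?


Subtraction set S = {1, 2}, so G(n) = n mod 3.
G(n) = 0 when n is a multiple of 3.
Multiples of 3 in [1, 85]: 28
N-positions (nonzero Grundy) = 85 - 28 = 57

57


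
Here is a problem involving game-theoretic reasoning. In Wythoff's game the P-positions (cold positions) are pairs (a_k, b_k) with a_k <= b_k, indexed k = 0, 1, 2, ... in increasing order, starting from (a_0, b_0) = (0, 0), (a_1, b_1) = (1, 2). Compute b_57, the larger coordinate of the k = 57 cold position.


By Wythoff's theorem, a_k = floor(k * phi) and b_k = floor(k * phi^2) = a_k + k, where phi = (1 + sqrt(5))/2 is the golden ratio.
phi = (1 + sqrt(5))/2 = 1.618034
phi^2 = phi + 1 = 2.618034
k = 57
k * phi^2 = 57 * 2.618034 = 149.227937
b_57 = floor(k * phi^2) = 149 (check: a_57 + k = 92 + 57 = 149)

149


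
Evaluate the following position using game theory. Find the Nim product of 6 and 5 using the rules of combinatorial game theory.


Nim multiplication is bilinear over XOR: (u XOR v) * w = (u*w) XOR (v*w).
So we split each operand into its bit components and XOR the pairwise Nim products.
6 = 2 + 4 (as XOR of powers of 2).
5 = 1 + 4 (as XOR of powers of 2).
Using the standard Nim-product table on single bits:
  2*2 = 3,   2*4 = 8,   2*8 = 12,
  4*4 = 6,   4*8 = 11,  8*8 = 13,
and  1*x = x (identity), k*l = l*k (commutative).
Pairwise Nim products:
  2 * 1 = 2
  2 * 4 = 8
  4 * 1 = 4
  4 * 4 = 6
XOR them: 2 XOR 8 XOR 4 XOR 6 = 8.
Result: 6 * 5 = 8 (in Nim).

8


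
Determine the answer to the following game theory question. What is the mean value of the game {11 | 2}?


Game = {11 | 2}, a switch {a | b} with numbers a > b.
Its thermograph has left wall a - t and right wall b + t, which meet at t = (a - b)/2, where both equal (a + b)/2. So the mast (mean value) is at (a + b)/2.
Mean = (11 + (2))/2 = 13/2 = 13/2

13/2


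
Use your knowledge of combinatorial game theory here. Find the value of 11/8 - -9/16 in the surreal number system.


x = 11/8, y = -9/16
Converting to common denominator: 16
x = 22/16, y = -9/16
x - y = 11/8 - -9/16 = 31/16

31/16


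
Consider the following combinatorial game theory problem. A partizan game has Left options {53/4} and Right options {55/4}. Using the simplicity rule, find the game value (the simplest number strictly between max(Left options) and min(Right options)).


Left options: {53/4}, max = 53/4
Right options: {55/4}, min = 55/4
All options are numbers and max(Left) < min(Right), so by the simplicity theorem the value is the simplest (earliest-born) number strictly between 53/4 and 55/4.
No integer lies strictly between 53/4 and 55/4, so the value is the dyadic rational m/2^k in the interval with the smallest k (then m odd); search k = 1, 2, ...:
Denominator 2: 27/2 lies strictly between 53/4 and 55/4 -- found.
The simplest number in the interval is 27/2.
Game value = 27/2

27/2


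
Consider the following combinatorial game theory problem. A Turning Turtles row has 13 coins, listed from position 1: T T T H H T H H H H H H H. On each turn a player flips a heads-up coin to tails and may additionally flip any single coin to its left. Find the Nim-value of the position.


Coins: T T T H H T H H H H H H H
Key fact: a single head at position k behaves exactly like a Nim heap of size k (turning it to T and optionally flipping a coin at j < k corresponds to moving the heap from k to j, or to 0), and heads combine as a disjunctive sum (two heads at the same place would cancel, matching j XOR j = 0). So the Nim-value is the XOR of the 1-indexed positions of the heads.
Face-up positions (1-indexed): [4, 5, 7, 8, 9, 10, 11, 12, 13]
XOR 0 with 4: 0 XOR 4 = 4
XOR 4 with 5: 4 XOR 5 = 1
XOR 1 with 7: 1 XOR 7 = 6
XOR 6 with 8: 6 XOR 8 = 14
XOR 14 with 9: 14 XOR 9 = 7
XOR 7 with 10: 7 XOR 10 = 13
XOR 13 with 11: 13 XOR 11 = 6
XOR 6 with 12: 6 XOR 12 = 10
XOR 10 with 13: 10 XOR 13 = 7
Nim-value = 7

7


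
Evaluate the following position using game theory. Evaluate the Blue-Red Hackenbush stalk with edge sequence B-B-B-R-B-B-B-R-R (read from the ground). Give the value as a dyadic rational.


Edges (from ground): B-B-B-R-B-B-B-R-R
By Berlekamp's sign-expansion rule, a Blue-Red Hackenbush stalk has the value of the surreal number whose sign sequence is the edge sequence with B -> + and R -> -.
Sign sequence: +++-+++--
Trace the sign expansion in the surreal number tree, starting from 0:
Edge 1: B (sign +) -> bounds (0, +inf), value = 1
Edge 2: B (sign +) -> bounds (1, +inf), value = 2
Edge 3: B (sign +) -> bounds (2, +inf), value = 3
Edge 4: R (sign -) -> bounds (2, 3), value = 5/2
Edge 5: B (sign +) -> bounds (5/2, 3), value = 11/4
Edge 6: B (sign +) -> bounds (11/4, 3), value = 23/8
Edge 7: B (sign +) -> bounds (23/8, 3), value = 47/16
Edge 8: R (sign -) -> bounds (23/8, 47/16), value = 93/32
Edge 9: R (sign -) -> bounds (23/8, 93/32), value = 185/64
Game value = 185/64

185/64


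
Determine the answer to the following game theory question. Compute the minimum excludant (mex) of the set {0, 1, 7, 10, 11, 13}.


Set = {0, 1, 7, 10, 11, 13}
0 is in the set.
1 is in the set.
2 is NOT in the set. This is the mex.
mex = 2

2


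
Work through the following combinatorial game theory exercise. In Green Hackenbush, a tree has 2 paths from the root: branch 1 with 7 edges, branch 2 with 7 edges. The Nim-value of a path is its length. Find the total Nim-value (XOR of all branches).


The tree has 2 branches from the ground vertex.
In Green Hackenbush, the Nim-value of a simple path of length k is k.
Branch 1: length 7, Nim-value = 7
Branch 2: length 7, Nim-value = 7
Total Nim-value = XOR of all branch values:
0 XOR 7 = 7
7 XOR 7 = 0
Nim-value of the tree = 0

0


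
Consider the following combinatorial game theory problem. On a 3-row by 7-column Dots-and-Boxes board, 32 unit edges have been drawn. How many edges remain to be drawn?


Grid: 3 x 7 boxes, i.e. 4 rows and 8 columns of dots.
Horizontal edges: (rows + 1) * cols = 4 * 7 = 28
Vertical edges: rows * (cols + 1) = 3 * 8 = 24
Total edges: 28 + 24 = 52
Edges drawn: 32
Remaining: 52 - 32 = 20

20


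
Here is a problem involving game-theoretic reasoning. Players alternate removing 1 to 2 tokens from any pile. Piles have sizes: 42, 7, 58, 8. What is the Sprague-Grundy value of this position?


Subtraction set: {1, 2}
For this subtraction set, G(n) = n mod 3 (period = max + 1 = 3).
Pile 1 (size 42): G(42) = 42 mod 3 = 0
Pile 2 (size 7): G(7) = 7 mod 3 = 1
Pile 3 (size 58): G(58) = 58 mod 3 = 1
Pile 4 (size 8): G(8) = 8 mod 3 = 2
Total Grundy value = XOR of all: 0 XOR 1 XOR 1 XOR 2 = 2

2


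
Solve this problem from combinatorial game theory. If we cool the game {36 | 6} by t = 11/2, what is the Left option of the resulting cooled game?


Original game: {36 | 6} (a switch {a | b} with a > b).
Cooling by t (for t below the temperature (a - b)/2 = 15) taxes each move by t: {a | b} cooled by t is {a - t | b + t}.
Cooling amount: t = 11/2
Cooled Left option: 36 - 11/2 = 61/2
Cooled Right option: 6 + 11/2 = 23/2
Cooled game: {61/2 | 23/2}
Left option = 61/2

61/2


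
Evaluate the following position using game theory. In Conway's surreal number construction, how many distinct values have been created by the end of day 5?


Day 0: {|} = 0 is born. Count = 1.
Day n: the number of surreal numbers born by day n is 2^(n+1) - 1.
By day 0: 2^1 - 1 = 1
By day 1: 2^2 - 1 = 3
By day 2: 2^3 - 1 = 7
By day 3: 2^4 - 1 = 15
By day 4: 2^5 - 1 = 31
By day 5: 2^6 - 1 = 63
By day 5: 63 surreal numbers.

63


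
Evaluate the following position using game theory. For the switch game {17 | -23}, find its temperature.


The game is {17 | -23}, a switch {a | b} with numbers a > b.
Cooling {a | b} by t gives {a - t | b + t}, which stops being hot when a - t = b + t, i.e. at t = (a - b)/2. So the temperature of a switch is (a - b)/2.
Temperature = (Left option - Right option) / 2
= (17 - (-23)) / 2
= 40 / 2
= 20

20


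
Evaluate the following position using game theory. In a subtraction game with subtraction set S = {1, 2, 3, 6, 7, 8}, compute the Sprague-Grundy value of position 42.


The subtraction set is S = {1, 2, 3, 6, 7, 8}.
G(k) = mex{ G(k - s) : s in S, s <= k }. We compute iteratively: G(0) = 0.
G(1) = mex({0}) = 1
G(2) = mex({0, 1}) = 2
G(3) = mex({0, 1, 2}) = 3
G(4) = mex({1, 2, 3}) = 0
G(5) = mex({0, 2, 3}) = 1
G(6) = mex({0, 1, 3}) = 2
G(7) = mex({0, 1, 2}) = 3
G(8) = mex({0, 1, 2, 3}) = 4
G(9) = mex({1, 2, 3, 4}) = 0
G(10) = mex({0, 2, 3, 4}) = 1
G(11) = mex({0, 1, 3, 4}) = 2
G(12) = mex({0, 1, 2}) = 3
G(13) = mex({1, 2, 3}) = 0
G(14) = mex({0, 2, 3, 4}) = 1
G(15) = mex({0, 1, 3, 4}) = 2
G(16) = mex({0, 1, 2, 4}) = 3
Observe that G(9)..G(16) = 0, 1, 2, 3, 0, 1, 2, 3 repeats G(0)..G(7) = 0, 1, 2, 3, 0, 1, 2, 3.
For k >= max(S) = 8, G(k) is determined by the previous 8 values G(k-8)..G(k-1); a window of 8 consecutive values has recurred shifted by 9, so by induction G(k + 9) = G(k) for all k >= 0: the sequence is periodic from the start with period 9.
One period: G(0..8) = 0, 1, 2, 3, 0, 1, 2, 3, 4.
42 mod 9 = 6, so G(42) = G(6) = 2.

2


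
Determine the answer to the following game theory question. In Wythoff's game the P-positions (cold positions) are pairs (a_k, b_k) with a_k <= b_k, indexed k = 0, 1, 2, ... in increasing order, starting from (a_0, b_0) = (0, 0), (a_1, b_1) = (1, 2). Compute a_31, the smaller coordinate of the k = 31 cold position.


By Wythoff's theorem, a_k = floor(k * phi) and b_k = floor(k * phi^2) = a_k + k, where phi = (1 + sqrt(5))/2 is the golden ratio.
phi = (1 + sqrt(5))/2 = 1.618034
k = 31
k * phi = 31 * 1.618034 = 50.159054
a_31 = floor(k * phi) = 50

50


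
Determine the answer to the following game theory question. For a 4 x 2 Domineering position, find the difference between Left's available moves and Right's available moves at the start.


Board is 4 x 2 (rows x cols).
Left (vertical) placements: (rows-1) * cols = 3 * 2 = 6
Right (horizontal) placements: rows * (cols-1) = 4 * 1 = 4
Advantage = Left - Right = 6 - 4 = 2

2


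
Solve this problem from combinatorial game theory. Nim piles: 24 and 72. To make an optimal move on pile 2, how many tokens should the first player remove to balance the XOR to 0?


Piles: 24 and 72
Current XOR: 24 XOR 72 = 80 (non-zero, so this is an N-position).
To make the XOR zero, we need to find a move that balances the piles.
For pile 2 (size 72): target = 72 XOR 80 = 24
We reduce pile 2 from 72 to 24.
Tokens removed: 72 - 24 = 48
Verification: 24 XOR 24 = 0

48


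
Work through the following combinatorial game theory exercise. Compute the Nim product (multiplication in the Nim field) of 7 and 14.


Nim multiplication is bilinear over XOR: (u XOR v) * w = (u*w) XOR (v*w).
So we split each operand into its bit components and XOR the pairwise Nim products.
7 = 1 + 2 + 4 (as XOR of powers of 2).
14 = 2 + 4 + 8 (as XOR of powers of 2).
Using the standard Nim-product table on single bits:
  2*2 = 3,   2*4 = 8,   2*8 = 12,
  4*4 = 6,   4*8 = 11,  8*8 = 13,
and  1*x = x (identity), k*l = l*k (commutative).
Pairwise Nim products:
  1 * 2 = 2
  1 * 4 = 4
  1 * 8 = 8
  2 * 2 = 3
  2 * 4 = 8
  2 * 8 = 12
  4 * 2 = 8
  4 * 4 = 6
  4 * 8 = 11
XOR them: 2 XOR 4 XOR 8 XOR 3 XOR 8 XOR 12 XOR 8 XOR 6 XOR 11 = 12.
Result: 7 * 14 = 12 (in Nim).

12


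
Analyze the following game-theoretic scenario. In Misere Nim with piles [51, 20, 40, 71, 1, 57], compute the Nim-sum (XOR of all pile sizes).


We need the XOR (exclusive or) of all pile sizes.
After XOR-ing pile 1 (size 51): 0 XOR 51 = 51
After XOR-ing pile 2 (size 20): 51 XOR 20 = 39
After XOR-ing pile 3 (size 40): 39 XOR 40 = 15
After XOR-ing pile 4 (size 71): 15 XOR 71 = 72
After XOR-ing pile 5 (size 1): 72 XOR 1 = 73
After XOR-ing pile 6 (size 57): 73 XOR 57 = 112
The Nim-value of this position is 112.

112


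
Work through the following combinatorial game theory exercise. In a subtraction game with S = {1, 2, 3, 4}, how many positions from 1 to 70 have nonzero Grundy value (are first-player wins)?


Subtraction set S = {1, 2, 3, 4}, so G(n) = n mod 5.
G(n) = 0 when n is a multiple of 5.
Multiples of 5 in [1, 70]: 14
N-positions (nonzero Grundy) = 70 - 14 = 56

56


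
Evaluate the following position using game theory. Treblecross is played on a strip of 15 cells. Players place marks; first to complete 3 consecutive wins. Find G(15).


Treblecross: place X on empty cells; 3-in-a-row wins.
Playing within two cells of an existing X lets the opponent win at once, so sensible play treats the cells i-2..i+2 around each X as dead. The player left with no safe cell loses, so this is a normal-play take-away game on strips of safe cells.
Placing X at cell i (0-indexed) of a strip of k safe cells leaves independent strips of sizes max(0, i-2) and max(0, k-i-3). Hence G(k) = mex{ G(max(0,i-2)) XOR G(max(0,k-i-3)) : 0 <= i < k }, with G(0) = 0.
G(1): splits (0,0):0^0=0 -> mex({0}) = 1
G(2): splits (0,0):0^0=0 -> mex({0}) = 1
G(3): splits (0,0):0^0=0 -> mex({0}) = 1
G(4): splits (0,1):0^1=1 (0,0):0^0=0 -> mex({0, 1}) = 2
G(5): splits (0,2):0^1=1 (0,1):0^1=1 (0,0):0^0=0 -> mex({0, 1}) = 2
G(6) = mex({1}) = 0
G(7) = mex({0, 1, 2}) = 3
G(8) = mex({0, 1, 2}) = 3
G(9) = mex({0, 2}) = 1
G(10) = mex({0, 2, 3}) = 1
G(11) = mex({0, 3}) = 1
G(12) = mex({1, 3}) = 0
G(13) = mex({0, 1, 2, 3}) = 4
G(14) = mex({0, 1, 2}) = 3
G(15) = mex({0, 1, 2}) = 3
Therefore G(15) = 3.

3


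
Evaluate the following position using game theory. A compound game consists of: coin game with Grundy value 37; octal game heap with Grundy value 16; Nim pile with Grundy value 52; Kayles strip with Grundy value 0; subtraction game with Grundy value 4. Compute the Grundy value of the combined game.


By the Sprague-Grundy theorem, the Grundy value of a sum of games is the XOR of individual Grundy values.
coin game: Grundy value = 37. Running XOR: 0 XOR 37 = 37
octal game heap: Grundy value = 16. Running XOR: 37 XOR 16 = 53
Nim pile: Grundy value = 52. Running XOR: 53 XOR 52 = 1
Kayles strip: Grundy value = 0. Running XOR: 1 XOR 0 = 1
subtraction game: Grundy value = 4. Running XOR: 1 XOR 4 = 5
The combined Grundy value is 5.

5


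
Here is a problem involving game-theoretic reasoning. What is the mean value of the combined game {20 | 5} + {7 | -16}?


G1 = {20 | 5}, G2 = {7 | -16}
Each is a switch {a | b} with numbers a > b; its mean value is (a + b)/2, and mean value is additive over game sums: m(G1 + G2) = m(G1) + m(G2).
Mean of G1 = (20 + (5))/2 = 25/2 = 25/2
Mean of G2 = (7 + (-16))/2 = -9/2 = -9/2
Mean of G1 + G2 = 25/2 + -9/2 = 8

8


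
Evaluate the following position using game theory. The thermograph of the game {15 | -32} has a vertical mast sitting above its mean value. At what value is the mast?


Game = {15 | -32}, a switch {a | b} with numbers a > b.
Its thermograph has left wall a - t and right wall b + t, which meet at t = (a - b)/2, where both equal (a + b)/2. So the mast (mean value) is at (a + b)/2.
Mean = (15 + (-32))/2 = -17/2 = -17/2

-17/2


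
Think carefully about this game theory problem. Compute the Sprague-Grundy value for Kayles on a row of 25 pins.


Kayles: a move removes 1 or 2 adjacent pins from a contiguous row.
Removing pins from a row of k leaves two independent rows (a, b) with a + b = k - 1 (one pin) or a + b = k - 2 (two pins); an end removal gives a = 0.
By Sprague-Grundy, G(k) = mex{ G(a) XOR G(b) } over all these splits. G(0) = 0.
G(1): splits (0,0):0^0=0 -> mex({0}) = 1
G(2): splits (0,1):0^1=1 (0,0):0^0=0 -> mex({0, 1}) = 2
G(3): splits (0,2):0^2=2 (1,1):1^1=0 (0,1):0^1=1 -> mex({0, 1, 2}) = 3
G(4): splits (0,3):0^3=3 (1,2):1^2=3 (0,2):0^2=2 (1,1):1^1=0 -> mex({0, 2, 3}) = 1
G(5): splits (0,4):0^1=1 (1,3):1^3=2 (2,2):2^2=0 (0,3):0^3=3 (1,2):1^2=3 -> mex({0, 1, 2, 3}) = 4
G(6) = mex({0, 1, 2, 4}) = 3
G(7) = mex({0, 1, 3, 4, 5}) = 2
G(8) = mex({0, 2, 3, 5, 6}) = 1
G(9) = mex({0, 1, 2, 3, 6, 7}) = 4
G(10) = mex({0, 1, 3, 4, 5, 7}) = 2
G(11) = mex({0, 1, 2, 3, 4, 5}) = 6
G(12) = mex({0, 1, 2, 3, 5, 6, 7}) = 4
G(13) = mex({0, 2, 3, 4, 6, 7}) = 1
G(14) = mex({0, 1, 4, 5, 6, 7}) = 2
G(15) = mex({0, 1, 2, 3, 4, 5, 6}) = 7
G(16) = mex({0, 2, 3, 5, 6, 7}) = 1
G(17) = mex({0, 1, 2, 3, 5, 6, 7}) = 4
G(18) = mex({0, 1, 2, 4, 5, 6}) = 3
G(19) = mex({0, 1, 3, 4, 5, 7}) = 2
G(20) = mex({0, 2, 3, 4, 5, 6, 7}) = 1
G(21) = mex({0, 1, 2, 3, 5, 6, 7}) = 4
G(22) = mex({0, 1, 2, 3, 4, 5, 7}) = 6
G(23) = mex({0, 1, 2, 3, 4, 5, 6}) = 7
G(24) = mex({0, 1, 2, 3, 5, 6, 7}) = 4
G(25) = mex({0, 2, 3, 4, 6, 7}) = 1
Therefore G(25) = 1.

1


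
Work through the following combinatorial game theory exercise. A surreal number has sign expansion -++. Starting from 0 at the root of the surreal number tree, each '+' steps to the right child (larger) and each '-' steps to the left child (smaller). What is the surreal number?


Sign expansion: -++
Rule: track bounds (lo, hi), initially (-inf, +inf). On '+', the current value becomes lo and we move to the simplest number in (value, hi): value + 1 if hi = +inf, otherwise the midpoint (value + hi)/2. On '-', the current value becomes hi and we move to value - 1 if lo = -inf, otherwise the midpoint (lo + value)/2.
Start at 0.
Step 1: sign = -, move left. Bounds: (-inf, 0). Value = -1
Step 2: sign = +, move right. Bounds: (-1, 0). Value = -1/2
Step 3: sign = +, move right. Bounds: (-1/2, 0). Value = -1/4
The surreal number with sign expansion -++ is -1/4.

-1/4


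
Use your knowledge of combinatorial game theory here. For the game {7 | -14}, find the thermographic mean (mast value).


Game = {7 | -14}, a switch {a | b} with numbers a > b.
Its thermograph has left wall a - t and right wall b + t, which meet at t = (a - b)/2, where both equal (a + b)/2. So the mast (mean value) is at (a + b)/2.
Mean = (7 + (-14))/2 = -7/2 = -7/2

-7/2


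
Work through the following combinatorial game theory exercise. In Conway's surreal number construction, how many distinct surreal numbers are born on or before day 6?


Day 0: {|} = 0 is born. Count = 1.
Day n: the number of surreal numbers born by day n is 2^(n+1) - 1.
By day 0: 2^1 - 1 = 1
By day 1: 2^2 - 1 = 3
By day 2: 2^3 - 1 = 7
By day 3: 2^4 - 1 = 15
By day 4: 2^5 - 1 = 31
By day 5: 2^6 - 1 = 63
By day 6: 2^7 - 1 = 127
By day 6: 127 surreal numbers.

127


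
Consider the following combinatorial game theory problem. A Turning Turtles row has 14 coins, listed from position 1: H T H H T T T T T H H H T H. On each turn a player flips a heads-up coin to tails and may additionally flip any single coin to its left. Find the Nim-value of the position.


Coins: H T H H T T T T T H H H T H
Key fact: a single head at position k behaves exactly like a Nim heap of size k (turning it to T and optionally flipping a coin at j < k corresponds to moving the heap from k to j, or to 0), and heads combine as a disjunctive sum (two heads at the same place would cancel, matching j XOR j = 0). So the Nim-value is the XOR of the 1-indexed positions of the heads.
Face-up positions (1-indexed): [1, 3, 4, 10, 11, 12, 14]
XOR 0 with 1: 0 XOR 1 = 1
XOR 1 with 3: 1 XOR 3 = 2
XOR 2 with 4: 2 XOR 4 = 6
XOR 6 with 10: 6 XOR 10 = 12
XOR 12 with 11: 12 XOR 11 = 7
XOR 7 with 12: 7 XOR 12 = 11
XOR 11 with 14: 11 XOR 14 = 5
Nim-value = 5

5


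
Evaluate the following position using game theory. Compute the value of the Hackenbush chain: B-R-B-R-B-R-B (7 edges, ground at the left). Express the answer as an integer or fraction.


Edges (from ground): B-R-B-R-B-R-B
By Berlekamp's sign-expansion rule, a Blue-Red Hackenbush stalk has the value of the surreal number whose sign sequence is the edge sequence with B -> + and R -> -.
Sign sequence: +-+-+-+
Trace the sign expansion in the surreal number tree, starting from 0:
Edge 1: B (sign +) -> bounds (0, +inf), value = 1
Edge 2: R (sign -) -> bounds (0, 1), value = 1/2
Edge 3: B (sign +) -> bounds (1/2, 1), value = 3/4
Edge 4: R (sign -) -> bounds (1/2, 3/4), value = 5/8
Edge 5: B (sign +) -> bounds (5/8, 3/4), value = 11/16
Edge 6: R (sign -) -> bounds (5/8, 11/16), value = 21/32
Edge 7: B (sign +) -> bounds (21/32, 11/16), value = 43/64
Game value = 43/64

43/64


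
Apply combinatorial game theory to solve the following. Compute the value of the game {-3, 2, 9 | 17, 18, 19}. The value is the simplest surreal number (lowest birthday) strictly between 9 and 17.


Left options: {-3, 2, 9}, max = 9
Right options: {17, 18, 19}, min = 17
All options are numbers and max(Left) < min(Right), so by the simplicity theorem the value is the simplest (earliest-born) number strictly between 9 and 17.
Integers 10 through 16 all lie strictly between 9 and 17.
Among integers, the simplest (lowest birthday = smallest |n|; 0 is born on day 0, +-n on day n) is 10.
No non-integer in the interval can be simpler: if x is a non-integer in the interval, then floor(x) or ceil(x) also lies in the interval (the interval contains an integer), and both are proper prefixes of x's sign expansion, i.e. born earlier. So the game value is 10.
Game value = 10

10


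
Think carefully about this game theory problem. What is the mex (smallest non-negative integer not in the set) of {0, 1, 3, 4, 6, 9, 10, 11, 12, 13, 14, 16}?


Set = {0, 1, 3, 4, 6, 9, 10, 11, 12, 13, 14, 16}
0 is in the set.
1 is in the set.
2 is NOT in the set. This is the mex.
mex = 2

2


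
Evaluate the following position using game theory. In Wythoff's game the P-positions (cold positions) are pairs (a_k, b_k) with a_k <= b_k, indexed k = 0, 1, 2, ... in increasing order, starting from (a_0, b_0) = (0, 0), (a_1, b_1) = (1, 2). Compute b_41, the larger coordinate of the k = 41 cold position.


By Wythoff's theorem, a_k = floor(k * phi) and b_k = floor(k * phi^2) = a_k + k, where phi = (1 + sqrt(5))/2 is the golden ratio.
phi = (1 + sqrt(5))/2 = 1.618034
phi^2 = phi + 1 = 2.618034
k = 41
k * phi^2 = 41 * 2.618034 = 107.339394
b_41 = floor(k * phi^2) = 107 (check: a_41 + k = 66 + 41 = 107)

107


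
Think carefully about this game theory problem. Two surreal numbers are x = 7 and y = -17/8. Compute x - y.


x = 7, y = -17/8
Converting to common denominator: 8
x = 56/8, y = -17/8
x - y = 7 - -17/8 = 73/8

73/8


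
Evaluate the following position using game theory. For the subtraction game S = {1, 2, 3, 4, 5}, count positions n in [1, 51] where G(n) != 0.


Subtraction set S = {1, 2, 3, 4, 5}, so G(n) = n mod 6.
G(n) = 0 when n is a multiple of 6.
Multiples of 6 in [1, 51]: 8
N-positions (nonzero Grundy) = 51 - 8 = 43

43


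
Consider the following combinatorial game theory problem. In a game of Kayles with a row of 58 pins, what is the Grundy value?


Kayles: a move removes 1 or 2 adjacent pins from a contiguous row.
Removing pins from a row of k leaves two independent rows (a, b) with a + b = k - 1 (one pin) or a + b = k - 2 (two pins); an end removal gives a = 0.
By Sprague-Grundy, G(k) = mex{ G(a) XOR G(b) } over all these splits. G(0) = 0.
G(1): splits (0,0):0^0=0 -> mex({0}) = 1
G(2): splits (0,1):0^1=1 (0,0):0^0=0 -> mex({0, 1}) = 2
G(3): splits (0,2):0^2=2 (1,1):1^1=0 (0,1):0^1=1 -> mex({0, 1, 2}) = 3
G(4): splits (0,3):0^3=3 (1,2):1^2=3 (0,2):0^2=2 (1,1):1^1=0 -> mex({0, 2, 3}) = 1
G(5): splits (0,4):0^1=1 (1,3):1^3=2 (2,2):2^2=0 (0,3):0^3=3 (1,2):1^2=3 -> mex({0, 1, 2, 3}) = 4
G(6) = mex({0, 1, 2, 4}) = 3
G(7) = mex({0, 1, 3, 4, 5}) = 2
G(8) = mex({0, 2, 3, 5, 6}) = 1
G(9) = mex({0, 1, 2, 3, 6, 7}) = 4
G(10) = mex({0, 1, 3, 4, 5, 7}) = 2
G(11) = mex({0, 1, 2, 3, 4, 5}) = 6
G(12) = mex({0, 1, 2, 3, 5, 6, 7}) = 4
G(13) = mex({0, 2, 3, 4, 6, 7}) = 1
G(14) = mex({0, 1, 4, 5, 6, 7}) = 2
G(15) = mex({0, 1, 2, 3, 4, 5, 6}) = 7
G(16) = mex({0, 2, 3, 5, 6, 7}) = 1
G(17) = mex({0, 1, 2, 3, 5, 6, 7}) = 4
G(18) = mex({0, 1, 2, 4, 5, 6}) = 3
G(19) = mex({0, 1, 3, 4, 5, 7}) = 2
G(20) = mex({0, 2, 3, 4, 5, 6, 7}) = 1
G(21) = mex({0, 1, 2, 3, 5, 6, 7}) = 4
G(22) = mex({0, 1, 2, 3, 4, 5, 7}) = 6
G(23) = mex({0, 1, 2, 3, 4, 5, 6}) = 7
G(24) = mex({0, 1, 2, 3, 5, 6, 7}) = 4
G(25) = mex({0, 2, 3, 4, 6, 7}) = 1
G(26) = mex({0, 1, 3, 4, 5, 6, 7}) = 2
G(27) = mex({0, 1, 2, 3, 4, 5, 6, 7}) = 8
G(28) = mex({0, 1, 2, 3, 4, 6, 7, 8}) = 5
G(29) = mex({0, 1, 2, 3, 5, 6, 7, 8, 9}) = 4
G(30) = mex({0, 1, 2, 3, 4, 5, 6, 9, 10}) = 7
G(31) = mex({0, 1, 3, 4, 5, 7, 10, 11}) = 2
G(32) = mex({0, 2, 3, 4, 5, 6, 7, 9, 11}) = 1
G(33) = mex({0, 1, 2, 3, 4, 5, 6, 7, 9, 12}) = 8
G(34) = mex({0, 1, 2, 3, 4, 5, 7, 8, 11, 12}) = 6
G(35) = mex({0, 1, 2, 3, 4, 5, 6, 8, 9, 10, 11}) = 7
G(36) = mex({0, 1, 2, 3, 5, 6, 7, 9, 10}) = 4
G(37) = mex({0, 2, 3, 4, 6, 7, 9, 10, 11, 12}) = 1
G(38) = mex({0, 1, 3, 4, 5, 6, 7, 9, 10, 11, 12}) = 2
G(39) = mex({0, 1, 2, 4, 5, 6, 7, 9, 10, 12, 14}) = 3
G(40) = mex({0, 2, 3, 4, 6, 7, 11, 12, 14}) = 1
G(41) = mex({0, 1, 2, 3, 5, 6, 7, 9, 10, 11, 12}) = 4
G(42) = mex({0, 1, 2, 3, 4, 5, 6, 9, 10}) = 7
G(43) = mex({0, 1, 3, 4, 5, 7, 9, 10, 12, 15}) = 2
G(44) = mex({0, 2, 3, 4, 5, 6, 7, 9, 10, 12, 15}) = 1
G(45) = mex({0, 1, 2, 3, 4, 5, 6, 7, 9, 10, 12, 14}) = 8
G(46) = mex({0, 1, 3, 4, 5, 7, 8, 11, 12, 14}) = 2
G(47) = mex({0, 1, 2, 3, 4, 5, 6, 8, 9, 10, 11, 12}) = 7
G(48) = mex({0, 1, 2, 3, 5, 6, 7, 9, 10}) = 4
G(49) = mex({0, 2, 3, 4, 6, 7, 9, 10, 11, 12, 15}) = 1
G(50) = mex({0, 1, 4, 5, 6, 7, 9, 11, 12, 14, 15}) = 2
G(51) = mex({0, 1, 2, 3, 4, 5, 6, 7, 9, 12, 14, 15}) = 8
G(52) = mex({0, 2, 3, 4, 5, 6, 7, 8, 11, 12, 15}) = 1
G(53) = mex({0, 1, 2, 3, 5, 6, 7, 8, 9, 10, 11, 12}) = 4
G(54) = mex({0, 1, 2, 3, 4, 5, 6, 9, 10}) = 7
G(55) = mex({0, 1, 3, 4, 5, 7, 9, 10, 11, 12}) = 2
G(56) = mex({0, 2, 3, 4, 5, 6, 7, 9, 10, 11, 12, 13, 14}) = 1
G(57) = mex({0, 1, 2, 3, 5, 6, 7, 9, 10, 12, 13, 14, 15}) = 4
G(58) = mex({0, 1, 3, 4, 5, 7, 11, 12, 14, 15}) = 2
Therefore G(58) = 2.

2


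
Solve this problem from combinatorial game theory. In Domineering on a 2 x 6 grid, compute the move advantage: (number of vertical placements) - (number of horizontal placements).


Board is 2 x 6 (rows x cols).
Left (vertical) placements: (rows-1) * cols = 1 * 6 = 6
Right (horizontal) placements: rows * (cols-1) = 2 * 5 = 10
Advantage = Left - Right = 6 - 10 = -4

-4


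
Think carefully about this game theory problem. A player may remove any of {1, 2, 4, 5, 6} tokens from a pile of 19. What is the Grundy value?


The subtraction set is S = {1, 2, 4, 5, 6}.
G(k) = mex{ G(k - s) : s in S, s <= k }. We compute iteratively: G(0) = 0.
G(1) = mex({0}) = 1
G(2) = mex({0, 1}) = 2
G(3) = mex({1, 2}) = 0
G(4) = mex({0, 2}) = 1
G(5) = mex({0, 1}) = 2
G(6) = mex({0, 1, 2}) = 3
G(7) = mex({0, 1, 2, 3}) = 4
G(8) = mex({0, 1, 2, 3, 4}) = 5
G(9) = mex({0, 1, 2, 4, 5}) = 3
G(10) = mex({1, 2, 3, 5}) = 0
G(11) = mex({0, 2, 3, 4}) = 1
G(12) = mex({0, 1, 3, 4, 5}) = 2
G(13) = mex({1, 2, 3, 4, 5}) = 0
G(14) = mex({0, 2, 3, 5}) = 1
G(15) = mex({0, 1, 3}) = 2
Observe that G(10)..G(15) = 0, 1, 2, 0, 1, 2 repeats G(0)..G(5) = 0, 1, 2, 0, 1, 2.
For k >= max(S) = 6, G(k) is determined by the previous 6 values G(k-6)..G(k-1); a window of 6 consecutive values has recurred shifted by 10, so by induction G(k + 10) = G(k) for all k >= 0: the sequence is periodic from the start with period 10.
One period: G(0..9) = 0, 1, 2, 0, 1, 2, 3, 4, 5, 3.
19 mod 10 = 9, so G(19) = G(9) = 3.

3
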